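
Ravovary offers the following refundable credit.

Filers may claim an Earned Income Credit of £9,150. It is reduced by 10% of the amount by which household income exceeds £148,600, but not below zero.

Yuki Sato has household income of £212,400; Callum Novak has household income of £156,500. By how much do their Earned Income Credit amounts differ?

Yuki (£212,400): Earned Income Credit: 10% of the £63,800 excess over £148,600 is £6,380; credit = £9,150 − £6,380 = £2,770.
Callum (£156,500): Earned Income Credit: 10% of the £7,900 excess over £148,600 is £790; credit = £9,150 − £790 = £8,360.
Difference: |£2,770 − £8,360| = £5,590.

£5,590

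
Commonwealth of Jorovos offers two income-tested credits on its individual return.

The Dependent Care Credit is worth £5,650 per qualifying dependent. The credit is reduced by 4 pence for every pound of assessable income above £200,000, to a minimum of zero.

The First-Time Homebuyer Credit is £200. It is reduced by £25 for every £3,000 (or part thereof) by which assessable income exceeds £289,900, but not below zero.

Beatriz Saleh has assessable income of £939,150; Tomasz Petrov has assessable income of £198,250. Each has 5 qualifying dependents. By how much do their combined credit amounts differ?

£28,450

Beatriz (£939,150): Dependent Care Credit: base = 5 × £5,650 = £28,250. 4% of the £739,150 excess over £200,000 is £29,566 ≥ base, so the credit is £0. First-Time Homebuyer Credit: income exceeds £289,900 by £649,250 → 217 increments × £25 = £5,425 ≥ base, so the credit is £0. total £0 + £0 = £0
Tomasz (£198,250): Dependent Care Credit: base = 5 × £5,650 = £28,250. £198,250 is at or below the £200,000 threshold, so the full £28,250 applies. First-Time Homebuyer Credit: £198,250 is at or below the £289,900 threshold, so the full £200 applies. total £28,250 + £200 = £28,450
Difference: |£0 − £28,450| = £28,450.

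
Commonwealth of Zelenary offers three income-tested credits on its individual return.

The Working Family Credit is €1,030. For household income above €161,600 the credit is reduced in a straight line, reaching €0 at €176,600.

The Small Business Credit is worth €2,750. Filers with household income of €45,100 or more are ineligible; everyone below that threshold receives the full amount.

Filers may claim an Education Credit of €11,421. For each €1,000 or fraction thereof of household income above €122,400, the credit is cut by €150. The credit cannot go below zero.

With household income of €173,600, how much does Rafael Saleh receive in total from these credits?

Working Family Credit: €173,600 is €12,000 into a €15,000 phase-out range, leaving 3,000/15,000 of the credit: €1,030 × 3,000/15,000 = €206.
Small Business Credit: €173,600 meets or exceeds the €45,100 cutoff, so the credit is €0.
Education Credit: income exceeds €122,400 by €51,200, which is 52 full-or-partial €1,000 increments; reduction = 52 × €150 = €7,800, leaving €3,621.
Total: €206 + €0 + €3,621 = €3,827.

€3,827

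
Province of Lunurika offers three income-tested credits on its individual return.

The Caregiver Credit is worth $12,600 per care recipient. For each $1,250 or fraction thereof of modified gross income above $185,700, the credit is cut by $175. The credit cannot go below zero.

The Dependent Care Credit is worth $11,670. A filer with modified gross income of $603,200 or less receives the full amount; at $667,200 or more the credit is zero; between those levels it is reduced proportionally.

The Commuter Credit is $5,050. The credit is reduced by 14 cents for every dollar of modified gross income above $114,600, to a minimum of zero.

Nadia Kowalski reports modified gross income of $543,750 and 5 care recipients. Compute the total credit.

Caregiver Credit: base = 5 × $12,600 = $63,000. income exceeds $185,700 by $358,050, which is 287 full-or-partial $1,250 increments; reduction = 287 × $175 = $50,225, leaving $12,775.
Dependent Care Credit: $543,750 is at or below the $603,200 threshold, so the full $11,670 applies.
Commuter Credit: 14% of the $429,150 excess over $114,600 is $60,081 ≥ base, so the credit is $0.
Total: $12,775 + $11,670 + $0 = $24,445.

$24,445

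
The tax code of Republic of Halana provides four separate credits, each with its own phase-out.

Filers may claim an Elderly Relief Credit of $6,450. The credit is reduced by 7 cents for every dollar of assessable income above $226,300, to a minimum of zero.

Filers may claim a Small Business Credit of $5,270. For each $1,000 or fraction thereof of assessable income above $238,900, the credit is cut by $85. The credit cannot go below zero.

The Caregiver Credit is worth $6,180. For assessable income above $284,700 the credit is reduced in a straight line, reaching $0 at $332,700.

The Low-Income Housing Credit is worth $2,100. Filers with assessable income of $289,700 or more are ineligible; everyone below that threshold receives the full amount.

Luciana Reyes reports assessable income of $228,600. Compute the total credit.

$19,839

Elderly Relief Credit: 7% of the $2,300 excess over $226,300 is $161; credit = $6,450 − $161 = $6,289.
Small Business Credit: $228,600 is at or below the $238,900 threshold, so the full $5,270 applies.
Caregiver Credit: $228,600 is at or below the $284,700 threshold, so the full $6,180 applies.
Low-Income Housing Credit: $228,600 is below the $289,700 cutoff, so the full $2,100 applies.
Total: $6,289 + $5,270 + $6,180 + $2,100 = $19,839.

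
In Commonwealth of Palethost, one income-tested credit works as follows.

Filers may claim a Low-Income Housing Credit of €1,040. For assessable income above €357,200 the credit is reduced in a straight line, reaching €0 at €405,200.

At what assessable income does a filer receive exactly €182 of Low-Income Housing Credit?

€182 is 182/1,040 of the full €1,040, so 858/1,040 of the €48,000 range has been used: income = €357,200 + €48,000 × 858/1,040 = €396,800.

€396,800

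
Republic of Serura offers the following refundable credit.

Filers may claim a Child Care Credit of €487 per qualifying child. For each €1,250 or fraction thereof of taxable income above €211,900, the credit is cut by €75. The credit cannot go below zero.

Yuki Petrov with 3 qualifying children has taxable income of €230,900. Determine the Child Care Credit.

Child Care Credit: base = 3 × €487 = €1,461. income exceeds €211,900 by €19,000, which is 16 full-or-partial €1,250 increments; reduction = 16 × €75 = €1,200, leaving €261.

€261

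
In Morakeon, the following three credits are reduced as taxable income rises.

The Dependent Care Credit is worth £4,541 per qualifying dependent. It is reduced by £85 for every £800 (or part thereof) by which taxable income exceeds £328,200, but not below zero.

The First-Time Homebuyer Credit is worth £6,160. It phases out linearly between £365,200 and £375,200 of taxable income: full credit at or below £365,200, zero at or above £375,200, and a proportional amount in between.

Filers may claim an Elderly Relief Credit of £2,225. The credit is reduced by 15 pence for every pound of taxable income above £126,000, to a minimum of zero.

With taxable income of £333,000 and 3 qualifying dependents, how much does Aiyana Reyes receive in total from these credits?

Dependent Care Credit: base = 3 × £4,541 = £13,623. income exceeds £328,200 by £4,800, which is 6 full-or-partial £800 increments; reduction = 6 × £85 = £510, leaving £13,113.
First-Time Homebuyer Credit: £333,000 is at or below the £365,200 threshold, so the full £6,160 applies.
Elderly Relief Credit: 15% of the £207,000 excess over £126,000 is £31,050 ≥ base, so the credit is £0.
Total: £13,113 + £6,160 + £0 = £19,273.

£19,273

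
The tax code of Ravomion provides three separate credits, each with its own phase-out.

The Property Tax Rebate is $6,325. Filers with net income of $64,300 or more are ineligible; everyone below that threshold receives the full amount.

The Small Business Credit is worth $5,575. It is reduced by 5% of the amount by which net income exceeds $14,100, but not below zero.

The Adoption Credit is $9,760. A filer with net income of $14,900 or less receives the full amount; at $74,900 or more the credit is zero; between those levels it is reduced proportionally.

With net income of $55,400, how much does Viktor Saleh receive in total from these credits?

$13,007

Property Tax Rebate: $55,400 is below the $64,300 cutoff, so the full $6,325 applies.
Small Business Credit: 5% of the $41,300 excess over $14,100 is $2,065; credit = $5,575 − $2,065 = $3,510.
Adoption Credit: $55,400 is $40,500 into a $60,000 phase-out range, leaving 19,500/60,000 of the credit: $9,760 × 19,500/60,000 = $3,172.
Total: $6,325 + $3,510 + $3,172 = $13,007.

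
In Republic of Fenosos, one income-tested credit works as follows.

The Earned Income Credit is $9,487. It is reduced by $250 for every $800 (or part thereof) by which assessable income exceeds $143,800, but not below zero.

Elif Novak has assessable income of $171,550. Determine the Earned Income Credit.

$737

Earned Income Credit: income exceeds $143,800 by $27,750, which is 35 full-or-partial $800 increments; reduction = 35 × $250 = $8,750, leaving $737.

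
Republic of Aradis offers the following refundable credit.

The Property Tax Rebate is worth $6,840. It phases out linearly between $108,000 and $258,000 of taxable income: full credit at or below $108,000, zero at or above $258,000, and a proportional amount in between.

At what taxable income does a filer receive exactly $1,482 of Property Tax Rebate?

$1,482 is 1,482/6,840 of the full $6,840, so 5,358/6,840 of the $150,000 range has been used: income = $108,000 + $150,000 × 5,358/6,840 = $225,500.

$225,500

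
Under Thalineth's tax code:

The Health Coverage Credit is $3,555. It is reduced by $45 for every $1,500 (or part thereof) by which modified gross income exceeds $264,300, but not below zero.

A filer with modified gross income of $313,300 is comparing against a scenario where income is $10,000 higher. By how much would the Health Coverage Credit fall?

At $313,300 — income exceeds $264,300 by $49,000, which is 33 full-or-partial $1,500 increments; reduction = 33 × $45 = $1,485, leaving $2,070.
At $323,300 — income exceeds $264,300 by $59,000, which is 40 full-or-partial $1,500 increments; reduction = 40 × $45 = $1,800, leaving $1,755.
Lost: $2,070 − $1,755 = $315.

$315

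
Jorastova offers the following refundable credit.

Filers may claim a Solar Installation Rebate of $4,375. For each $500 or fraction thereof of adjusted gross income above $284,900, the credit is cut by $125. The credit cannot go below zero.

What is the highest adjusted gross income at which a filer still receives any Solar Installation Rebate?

$301,900

After 34 increments the reduction is 34 × $125 = $4,250, leaving $125; one more increment wipes it out. Increment 34 ends at excess 34 × $500 = $17,000, so the highest qualifying income is $284,900 + $17,000 = $301,900.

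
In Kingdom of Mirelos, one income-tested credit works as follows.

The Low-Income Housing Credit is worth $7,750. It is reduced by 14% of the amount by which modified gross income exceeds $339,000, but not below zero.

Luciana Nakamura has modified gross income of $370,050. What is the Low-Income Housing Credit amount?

$3,403

Low-Income Housing Credit: 14% of the $31,050 excess over $339,000 is $4,347; credit = $7,750 − $4,347 = $3,403.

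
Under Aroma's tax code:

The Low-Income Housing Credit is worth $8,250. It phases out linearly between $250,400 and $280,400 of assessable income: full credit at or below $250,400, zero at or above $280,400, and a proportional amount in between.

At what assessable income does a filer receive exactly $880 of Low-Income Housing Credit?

$277,200

$880 is 880/8,250 of the full $8,250, so 7,370/8,250 of the $30,000 range has been used: income = $250,400 + $30,000 × 7,370/8,250 = $277,200.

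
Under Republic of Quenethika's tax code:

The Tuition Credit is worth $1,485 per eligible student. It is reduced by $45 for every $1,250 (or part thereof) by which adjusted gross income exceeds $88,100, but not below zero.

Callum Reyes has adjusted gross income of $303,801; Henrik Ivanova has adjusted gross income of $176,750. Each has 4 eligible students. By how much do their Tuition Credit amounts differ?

$2,745

Callum ($303,801): Tuition Credit: base = 4 × $1,485 = $5,940. income exceeds $88,100 by $215,701 → 173 increments × $45 = $7,785 ≥ base, so the credit is $0.
Henrik ($176,750): Tuition Credit: base = 4 × $1,485 = $5,940. income exceeds $88,100 by $88,650, which is 71 full-or-partial $1,250 increments; reduction = 71 × $45 = $3,195, leaving $2,745.
Difference: |$0 − $2,745| = $2,745.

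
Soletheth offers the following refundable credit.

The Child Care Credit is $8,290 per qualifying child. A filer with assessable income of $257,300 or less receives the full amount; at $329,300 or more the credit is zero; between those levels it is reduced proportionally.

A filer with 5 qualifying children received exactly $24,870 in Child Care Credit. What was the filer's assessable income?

Full credit = 5 × $8,290 = $41,450.
$24,870 is 24,870/41,450 of the full $41,450, so 16,580/41,450 of the $72,000 range has been used: income = $257,300 + $72,000 × 16,580/41,450 = $286,100.

$286,100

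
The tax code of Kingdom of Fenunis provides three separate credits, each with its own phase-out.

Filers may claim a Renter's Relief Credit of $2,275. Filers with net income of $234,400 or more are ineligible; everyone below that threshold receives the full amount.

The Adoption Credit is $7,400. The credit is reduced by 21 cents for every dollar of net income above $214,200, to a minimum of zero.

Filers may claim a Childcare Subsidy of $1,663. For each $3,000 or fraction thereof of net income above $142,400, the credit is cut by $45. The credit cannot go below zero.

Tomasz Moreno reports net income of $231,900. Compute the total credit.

$6,271

Renter's Relief Credit: $231,900 is below the $234,400 cutoff, so the full $2,275 applies.
Adoption Credit: 21% of the $17,700 excess over $214,200 is $3,717; credit = $7,400 − $3,717 = $3,683.
Childcare Subsidy: income exceeds $142,400 by $89,500, which is 30 full-or-partial $3,000 increments; reduction = 30 × $45 = $1,350, leaving $313.
Total: $2,275 + $3,683 + $313 = $6,271.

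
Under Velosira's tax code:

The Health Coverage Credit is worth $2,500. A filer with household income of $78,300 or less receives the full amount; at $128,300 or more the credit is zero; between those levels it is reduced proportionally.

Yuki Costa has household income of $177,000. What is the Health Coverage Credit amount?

Health Coverage Credit: $177,000 is at or above $128,300, so the credit is $0.

$0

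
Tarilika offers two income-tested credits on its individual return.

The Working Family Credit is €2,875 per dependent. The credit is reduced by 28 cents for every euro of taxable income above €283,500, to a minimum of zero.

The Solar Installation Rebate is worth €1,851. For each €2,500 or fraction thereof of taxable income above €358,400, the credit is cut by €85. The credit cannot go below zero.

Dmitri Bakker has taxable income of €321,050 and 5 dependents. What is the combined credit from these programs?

Working Family Credit: base = 5 × €2,875 = €14,375. 28% of the €37,550 excess over €283,500 is €10,514; credit = €14,375 − €10,514 = €3,861.
Solar Installation Rebate: €321,050 is at or below the €358,400 threshold, so the full €1,851 applies.
Total: €3,861 + €1,851 = €5,712.

€5,712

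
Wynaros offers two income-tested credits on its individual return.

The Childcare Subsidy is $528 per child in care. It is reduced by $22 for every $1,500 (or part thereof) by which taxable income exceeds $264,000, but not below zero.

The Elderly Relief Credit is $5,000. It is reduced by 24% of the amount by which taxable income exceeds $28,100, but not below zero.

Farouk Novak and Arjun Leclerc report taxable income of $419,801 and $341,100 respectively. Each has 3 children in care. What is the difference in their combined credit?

Farouk ($419,801): Childcare Subsidy: base = 3 × $528 = $1,584. income exceeds $264,000 by $155,801 → 104 increments × $22 = $2,288 ≥ base, so the credit is $0. Elderly Relief Credit: 24% of the $391,701 excess over $28,100 is $94,008.24 ≥ base, so the credit is $0. total $0 + $0 = $0
Arjun ($341,100): Childcare Subsidy: base = 3 × $528 = $1,584. income exceeds $264,000 by $77,100, which is 52 full-or-partial $1,500 increments; reduction = 52 × $22 = $1,144, leaving $440. Elderly Relief Credit: 24% of the $313,000 excess over $28,100 is $75,120 ≥ base, so the credit is $0. total $440 + $0 = $440
Difference: |$0 − $440| = $440.

$440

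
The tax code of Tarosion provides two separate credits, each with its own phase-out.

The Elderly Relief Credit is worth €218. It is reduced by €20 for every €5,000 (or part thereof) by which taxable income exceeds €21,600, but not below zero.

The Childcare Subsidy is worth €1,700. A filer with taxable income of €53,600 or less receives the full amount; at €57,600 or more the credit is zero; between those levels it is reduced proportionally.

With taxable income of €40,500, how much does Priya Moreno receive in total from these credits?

€1,838

Elderly Relief Credit: income exceeds €21,600 by €18,900, which is 4 full-or-partial €5,000 increments; reduction = 4 × €20 = €80, leaving €138.
Childcare Subsidy: €40,500 is at or below the €53,600 threshold, so the full €1,700 applies.
Total: €138 + €1,700 = €1,838.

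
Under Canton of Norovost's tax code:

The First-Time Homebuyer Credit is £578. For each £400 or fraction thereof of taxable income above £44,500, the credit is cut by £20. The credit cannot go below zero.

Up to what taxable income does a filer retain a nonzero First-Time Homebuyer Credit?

£55,700

After 28 increments the reduction is 28 × £20 = £560, leaving £18; one more increment wipes it out. Increment 28 ends at excess 28 × £400 = £11,200, so the highest qualifying income is £44,500 + £11,200 = £55,700.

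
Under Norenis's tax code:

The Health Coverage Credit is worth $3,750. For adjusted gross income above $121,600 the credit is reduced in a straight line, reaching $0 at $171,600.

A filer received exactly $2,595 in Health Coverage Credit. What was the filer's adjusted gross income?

$137,000

$2,595 is 2,595/3,750 of the full $3,750, so 1,155/3,750 of the $50,000 range has been used: income = $121,600 + $50,000 × 1,155/3,750 = $137,000.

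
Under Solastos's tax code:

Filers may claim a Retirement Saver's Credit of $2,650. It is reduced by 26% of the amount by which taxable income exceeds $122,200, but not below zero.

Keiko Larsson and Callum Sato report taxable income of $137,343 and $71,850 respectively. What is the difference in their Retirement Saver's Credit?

$2,650

Keiko ($137,343): Retirement Saver's Credit: 26% of the $15,143 excess over $122,200 is $3,937.18 ≥ base, so the credit is $0.
Callum ($71,850): Retirement Saver's Credit: $71,850 is at or below the $122,200 threshold, so the full $2,650 applies.
Difference: |$0 − $2,650| = $2,650.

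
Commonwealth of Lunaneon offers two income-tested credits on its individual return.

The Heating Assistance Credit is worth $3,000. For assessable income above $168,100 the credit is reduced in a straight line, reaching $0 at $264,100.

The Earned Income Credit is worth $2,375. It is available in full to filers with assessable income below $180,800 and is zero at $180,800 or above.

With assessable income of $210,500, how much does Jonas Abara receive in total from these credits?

Heating Assistance Credit: $210,500 is $42,400 into a $96,000 phase-out range, leaving 53,600/96,000 of the credit: $3,000 × 53,600/96,000 = $1,675.
Earned Income Credit: $210,500 meets or exceeds the $180,800 cutoff, so the credit is $0.
Total: $1,675 + $0 = $1,675.

$1,675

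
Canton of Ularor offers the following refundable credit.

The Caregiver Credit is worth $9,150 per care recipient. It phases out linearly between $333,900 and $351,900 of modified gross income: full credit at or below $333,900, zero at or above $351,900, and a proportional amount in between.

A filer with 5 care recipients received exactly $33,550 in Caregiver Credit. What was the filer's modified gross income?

$338,700

Full credit = 5 × $9,150 = $45,750.
$33,550 is 33,550/45,750 of the full $45,750, so 12,200/45,750 of the $18,000 range has been used: income = $333,900 + $18,000 × 12,200/45,750 = $338,700.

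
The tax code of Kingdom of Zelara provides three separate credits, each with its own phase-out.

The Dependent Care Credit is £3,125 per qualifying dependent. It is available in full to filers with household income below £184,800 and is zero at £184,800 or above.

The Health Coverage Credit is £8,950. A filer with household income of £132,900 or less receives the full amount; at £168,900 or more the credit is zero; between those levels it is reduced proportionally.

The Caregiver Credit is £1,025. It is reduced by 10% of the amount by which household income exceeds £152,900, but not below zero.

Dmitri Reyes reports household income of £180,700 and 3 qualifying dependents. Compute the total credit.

Dependent Care Credit: base = 3 × £3,125 = £9,375. £180,700 is below the £184,800 cutoff, so the full £9,375 applies.
Health Coverage Credit: £180,700 is at or above £168,900, so the credit is £0.
Caregiver Credit: 10% of the £27,800 excess over £152,900 is £2,780 ≥ base, so the credit is £0.
Total: £9,375 + £0 + £0 = £9,375.

£9,375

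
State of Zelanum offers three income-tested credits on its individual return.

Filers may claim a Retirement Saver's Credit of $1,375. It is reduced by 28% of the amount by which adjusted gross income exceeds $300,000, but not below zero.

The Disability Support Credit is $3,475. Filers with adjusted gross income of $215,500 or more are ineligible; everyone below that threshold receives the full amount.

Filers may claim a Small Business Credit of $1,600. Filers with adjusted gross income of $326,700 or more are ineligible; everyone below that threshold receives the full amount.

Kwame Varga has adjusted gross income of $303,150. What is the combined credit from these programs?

$2,093

Retirement Saver's Credit: 28% of the $3,150 excess over $300,000 is $882; credit = $1,375 − $882 = $493.
Disability Support Credit: $303,150 meets or exceeds the $215,500 cutoff, so the credit is $0.
Small Business Credit: $303,150 is below the $326,700 cutoff, so the full $1,600 applies.
Total: $493 + $0 + $1,600 = $2,093.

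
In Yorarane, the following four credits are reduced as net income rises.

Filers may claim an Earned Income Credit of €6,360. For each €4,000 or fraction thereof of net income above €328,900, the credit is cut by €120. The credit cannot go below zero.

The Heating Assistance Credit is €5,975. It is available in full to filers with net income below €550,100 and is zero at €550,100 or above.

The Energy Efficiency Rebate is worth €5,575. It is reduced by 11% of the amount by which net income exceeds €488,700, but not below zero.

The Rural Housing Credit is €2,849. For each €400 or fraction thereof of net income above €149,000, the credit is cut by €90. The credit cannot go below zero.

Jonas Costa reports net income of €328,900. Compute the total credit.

Earned Income Credit: €328,900 is at or below the €328,900 threshold, so the full €6,360 applies.
Heating Assistance Credit: €328,900 is below the €550,100 cutoff, so the full €5,975 applies.
Energy Efficiency Rebate: €328,900 is at or below the €488,700 threshold, so the full €5,575 applies.
Rural Housing Credit: income exceeds €149,000 by €179,900 → 450 increments × €90 = €40,500 ≥ base, so the credit is €0.
Total: €6,360 + €5,975 + €5,575 + €0 = €17,910.

€17,910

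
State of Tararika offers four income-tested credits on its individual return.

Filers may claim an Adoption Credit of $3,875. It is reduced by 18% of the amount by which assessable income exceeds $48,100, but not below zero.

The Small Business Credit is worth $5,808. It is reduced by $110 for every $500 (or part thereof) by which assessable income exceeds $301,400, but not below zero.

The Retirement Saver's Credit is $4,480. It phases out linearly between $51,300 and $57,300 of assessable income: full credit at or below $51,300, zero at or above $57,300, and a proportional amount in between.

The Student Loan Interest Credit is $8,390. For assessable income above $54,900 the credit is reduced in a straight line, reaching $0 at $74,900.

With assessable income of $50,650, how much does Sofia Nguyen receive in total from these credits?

Adoption Credit: 18% of the $2,550 excess over $48,100 is $459; credit = $3,875 − $459 = $3,416.
Small Business Credit: $50,650 is at or below the $301,400 threshold, so the full $5,808 applies.
Retirement Saver's Credit: $50,650 is at or below the $51,300 threshold, so the full $4,480 applies.
Student Loan Interest Credit: $50,650 is at or below the $54,900 threshold, so the full $8,390 applies.
Total: $3,416 + $5,808 + $4,480 + $8,390 = $22,094.

$22,094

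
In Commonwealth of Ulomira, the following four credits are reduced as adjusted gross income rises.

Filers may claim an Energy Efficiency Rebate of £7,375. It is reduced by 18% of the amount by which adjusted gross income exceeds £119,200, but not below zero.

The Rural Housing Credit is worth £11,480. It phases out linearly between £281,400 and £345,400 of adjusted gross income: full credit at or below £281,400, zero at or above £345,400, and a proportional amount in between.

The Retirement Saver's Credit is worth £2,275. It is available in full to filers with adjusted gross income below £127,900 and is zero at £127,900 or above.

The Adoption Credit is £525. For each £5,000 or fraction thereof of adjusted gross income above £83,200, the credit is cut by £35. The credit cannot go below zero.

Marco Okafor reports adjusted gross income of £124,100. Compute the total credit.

Energy Efficiency Rebate: 18% of the £4,900 excess over £119,200 is £882; credit = £7,375 − £882 = £6,493.
Rural Housing Credit: £124,100 is at or below the £281,400 threshold, so the full £11,480 applies.
Retirement Saver's Credit: £124,100 is below the £127,900 cutoff, so the full £2,275 applies.
Adoption Credit: income exceeds £83,200 by £40,900, which is 9 full-or-partial £5,000 increments; reduction = 9 × £35 = £315, leaving £210.
Total: £6,493 + £11,480 + £2,275 + £210 = £20,458.

£20,458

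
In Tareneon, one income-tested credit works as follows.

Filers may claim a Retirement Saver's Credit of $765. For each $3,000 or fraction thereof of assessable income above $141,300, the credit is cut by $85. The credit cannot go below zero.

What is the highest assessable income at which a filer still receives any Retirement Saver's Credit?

$165,300

After 8 increments the reduction is 8 × $85 = $680, leaving $85; one more increment wipes it out. Increment 8 ends at excess 8 × $3,000 = $24,000, so the highest qualifying income is $141,300 + $24,000 = $165,300.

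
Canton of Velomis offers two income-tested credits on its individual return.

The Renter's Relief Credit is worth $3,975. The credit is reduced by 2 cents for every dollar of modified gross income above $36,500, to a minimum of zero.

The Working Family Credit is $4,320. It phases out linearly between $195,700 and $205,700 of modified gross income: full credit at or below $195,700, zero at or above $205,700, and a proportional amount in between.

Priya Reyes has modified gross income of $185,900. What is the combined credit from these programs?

Renter's Relief Credit: 2% of the $149,400 excess over $36,500 is $2,988; credit = $3,975 − $2,988 = $987.
Working Family Credit: $185,900 is at or below the $195,700 threshold, so the full $4,320 applies.
Total: $987 + $4,320 = $5,307.

$5,307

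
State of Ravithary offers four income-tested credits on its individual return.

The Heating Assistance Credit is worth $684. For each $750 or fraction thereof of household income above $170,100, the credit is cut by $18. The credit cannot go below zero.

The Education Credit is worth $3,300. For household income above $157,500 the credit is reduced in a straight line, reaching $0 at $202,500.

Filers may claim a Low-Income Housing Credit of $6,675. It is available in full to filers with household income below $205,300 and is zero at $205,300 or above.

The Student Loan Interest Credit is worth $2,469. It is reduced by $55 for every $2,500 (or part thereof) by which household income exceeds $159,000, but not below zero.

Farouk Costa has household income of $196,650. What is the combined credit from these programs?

Heating Assistance Credit: income exceeds $170,100 by $26,550, which is 36 full-or-partial $750 increments; reduction = 36 × $18 = $648, leaving $36.
Education Credit: $196,650 is $39,150 into a $45,000 phase-out range, leaving 5,850/45,000 of the credit: $3,300 × 5,850/45,000 = $429.
Low-Income Housing Credit: $196,650 is below the $205,300 cutoff, so the full $6,675 applies.
Student Loan Interest Credit: income exceeds $159,000 by $37,650, which is 16 full-or-partial $2,500 increments; reduction = 16 × $55 = $880, leaving $1,589.
Total: $36 + $429 + $6,675 + $1,589 = $8,729.

$8,729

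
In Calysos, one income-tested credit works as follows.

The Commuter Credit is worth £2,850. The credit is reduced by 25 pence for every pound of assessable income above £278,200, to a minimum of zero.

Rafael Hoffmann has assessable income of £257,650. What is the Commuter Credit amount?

Commuter Credit: £257,650 is at or below the £278,200 threshold, so the full £2,850 applies.

£2,850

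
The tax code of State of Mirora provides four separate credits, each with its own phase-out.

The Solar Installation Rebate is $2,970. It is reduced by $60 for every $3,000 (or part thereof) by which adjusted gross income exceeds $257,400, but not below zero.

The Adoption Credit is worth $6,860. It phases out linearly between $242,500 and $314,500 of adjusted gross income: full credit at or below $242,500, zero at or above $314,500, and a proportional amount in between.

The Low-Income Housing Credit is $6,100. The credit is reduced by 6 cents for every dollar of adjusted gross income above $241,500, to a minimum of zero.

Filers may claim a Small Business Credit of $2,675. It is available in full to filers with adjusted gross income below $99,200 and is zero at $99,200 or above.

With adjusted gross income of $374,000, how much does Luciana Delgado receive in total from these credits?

Solar Installation Rebate: income exceeds $257,400 by $116,600, which is 39 full-or-partial $3,000 increments; reduction = 39 × $60 = $2,340, leaving $630.
Adoption Credit: $374,000 is at or above $314,500, so the credit is $0.
Low-Income Housing Credit: 6% of the $132,500 excess over $241,500 is $7,950 ≥ base, so the credit is $0.
Small Business Credit: $374,000 meets or exceeds the $99,200 cutoff, so the credit is $0.
Total: $630 + $0 + $0 + $0 = $630.

$630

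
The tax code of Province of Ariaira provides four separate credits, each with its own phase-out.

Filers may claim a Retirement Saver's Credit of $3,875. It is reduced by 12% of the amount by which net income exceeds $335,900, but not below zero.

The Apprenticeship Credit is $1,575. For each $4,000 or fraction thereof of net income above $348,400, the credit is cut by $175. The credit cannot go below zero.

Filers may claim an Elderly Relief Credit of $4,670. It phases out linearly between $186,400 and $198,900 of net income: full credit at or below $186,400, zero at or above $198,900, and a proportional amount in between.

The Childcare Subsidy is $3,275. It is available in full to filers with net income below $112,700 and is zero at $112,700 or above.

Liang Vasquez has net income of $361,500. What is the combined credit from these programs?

$1,678

Retirement Saver's Credit: 12% of the $25,600 excess over $335,900 is $3,072; credit = $3,875 − $3,072 = $803.
Apprenticeship Credit: income exceeds $348,400 by $13,100, which is 4 full-or-partial $4,000 increments; reduction = 4 × $175 = $700, leaving $875.
Elderly Relief Credit: $361,500 is at or above $198,900, so the credit is $0.
Childcare Subsidy: $361,500 meets or exceeds the $112,700 cutoff, so the credit is $0.
Total: $803 + $875 + $0 + $0 = $1,678.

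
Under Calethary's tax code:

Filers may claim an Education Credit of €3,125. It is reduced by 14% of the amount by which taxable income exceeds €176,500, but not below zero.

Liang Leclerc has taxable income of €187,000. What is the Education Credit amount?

€1,655

Education Credit: 14% of the €10,500 excess over €176,500 is €1,470; credit = €3,125 − €1,470 = €1,655.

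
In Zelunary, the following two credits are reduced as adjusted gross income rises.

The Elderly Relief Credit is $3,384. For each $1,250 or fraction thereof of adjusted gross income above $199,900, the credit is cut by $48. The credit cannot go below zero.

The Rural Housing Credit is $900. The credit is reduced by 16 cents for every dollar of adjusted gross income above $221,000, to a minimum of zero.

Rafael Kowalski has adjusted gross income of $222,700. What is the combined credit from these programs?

Elderly Relief Credit: income exceeds $199,900 by $22,800, which is 19 full-or-partial $1,250 increments; reduction = 19 × $48 = $912, leaving $2,472.
Rural Housing Credit: 16% of the $1,700 excess over $221,000 is $272; credit = $900 − $272 = $628.
Total: $2,472 + $628 = $3,100.

$3,100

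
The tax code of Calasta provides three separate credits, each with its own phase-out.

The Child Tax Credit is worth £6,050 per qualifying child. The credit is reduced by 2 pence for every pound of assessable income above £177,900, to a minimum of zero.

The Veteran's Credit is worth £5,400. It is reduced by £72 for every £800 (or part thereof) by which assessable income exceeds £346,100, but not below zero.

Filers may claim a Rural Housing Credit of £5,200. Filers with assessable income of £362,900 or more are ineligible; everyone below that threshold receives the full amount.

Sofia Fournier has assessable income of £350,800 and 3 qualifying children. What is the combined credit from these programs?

Child Tax Credit: base = 3 × £6,050 = £18,150. 2% of the £172,900 excess over £177,900 is £3,458; credit = £18,150 − £3,458 = £14,692.
Veteran's Credit: income exceeds £346,100 by £4,700, which is 6 full-or-partial £800 increments; reduction = 6 × £72 = £432, leaving £4,968.
Rural Housing Credit: £350,800 is below the £362,900 cutoff, so the full £5,200 applies.
Total: £14,692 + £4,968 + £5,200 = £24,860.

£24,860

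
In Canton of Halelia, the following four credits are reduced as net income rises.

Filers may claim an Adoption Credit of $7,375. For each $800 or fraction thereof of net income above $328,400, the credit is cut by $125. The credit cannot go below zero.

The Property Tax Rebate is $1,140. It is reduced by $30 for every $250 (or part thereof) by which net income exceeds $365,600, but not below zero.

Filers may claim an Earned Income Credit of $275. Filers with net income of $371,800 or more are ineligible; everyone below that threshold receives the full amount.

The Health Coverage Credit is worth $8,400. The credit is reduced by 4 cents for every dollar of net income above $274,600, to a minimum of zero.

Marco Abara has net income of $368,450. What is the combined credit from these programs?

$6,701

Adoption Credit: income exceeds $328,400 by $40,050, which is 51 full-or-partial $800 increments; reduction = 51 × $125 = $6,375, leaving $1,000.
Property Tax Rebate: income exceeds $365,600 by $2,850, which is 12 full-or-partial $250 increments; reduction = 12 × $30 = $360, leaving $780.
Earned Income Credit: $368,450 is below the $371,800 cutoff, so the full $275 applies.
Health Coverage Credit: 4% of the $93,850 excess over $274,600 is $3,754; credit = $8,400 − $3,754 = $4,646.
Total: $1,000 + $780 + $275 + $4,646 = $6,701.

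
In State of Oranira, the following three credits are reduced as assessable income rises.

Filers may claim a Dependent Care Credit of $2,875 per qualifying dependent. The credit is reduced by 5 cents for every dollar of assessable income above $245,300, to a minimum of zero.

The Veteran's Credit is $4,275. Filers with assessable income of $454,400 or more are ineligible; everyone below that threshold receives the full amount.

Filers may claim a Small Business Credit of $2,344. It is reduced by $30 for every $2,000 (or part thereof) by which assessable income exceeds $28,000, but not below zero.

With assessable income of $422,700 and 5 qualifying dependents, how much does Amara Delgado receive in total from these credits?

$9,780

Dependent Care Credit: base = 5 × $2,875 = $14,375. 5% of the $177,400 excess over $245,300 is $8,870; credit = $14,375 − $8,870 = $5,505.
Veteran's Credit: $422,700 is below the $454,400 cutoff, so the full $4,275 applies.
Small Business Credit: income exceeds $28,000 by $394,700 → 198 increments × $30 = $5,940 ≥ base, so the credit is $0.
Total: $5,505 + $4,275 + $0 = $9,780.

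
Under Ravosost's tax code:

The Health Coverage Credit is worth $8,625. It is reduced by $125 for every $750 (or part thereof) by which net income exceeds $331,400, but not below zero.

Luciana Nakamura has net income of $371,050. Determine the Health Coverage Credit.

Health Coverage Credit: income exceeds $331,400 by $39,650, which is 53 full-or-partial $750 increments; reduction = 53 × $125 = $6,625, leaving $2,000.

$2,000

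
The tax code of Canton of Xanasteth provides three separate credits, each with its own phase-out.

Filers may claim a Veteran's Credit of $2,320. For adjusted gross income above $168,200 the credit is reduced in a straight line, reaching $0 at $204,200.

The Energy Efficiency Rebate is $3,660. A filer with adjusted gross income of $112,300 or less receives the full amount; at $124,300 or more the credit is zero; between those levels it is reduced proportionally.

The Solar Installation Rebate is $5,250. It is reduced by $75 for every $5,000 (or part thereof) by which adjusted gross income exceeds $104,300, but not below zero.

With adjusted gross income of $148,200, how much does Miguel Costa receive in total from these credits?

Veteran's Credit: $148,200 is at or below the $168,200 threshold, so the full $2,320 applies.
Energy Efficiency Rebate: $148,200 is at or above $124,300, so the credit is $0.
Solar Installation Rebate: income exceeds $104,300 by $43,900, which is 9 full-or-partial $5,000 increments; reduction = 9 × $75 = $675, leaving $4,575.
Total: $2,320 + $0 + $4,575 = $6,895.

$6,895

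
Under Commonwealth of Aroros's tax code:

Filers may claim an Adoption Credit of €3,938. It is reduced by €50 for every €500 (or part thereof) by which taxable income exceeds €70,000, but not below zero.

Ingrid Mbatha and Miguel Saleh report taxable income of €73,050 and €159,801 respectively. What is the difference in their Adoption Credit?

€3,588

Ingrid (€73,050): Adoption Credit: income exceeds €70,000 by €3,050, which is 7 full-or-partial €500 increments; reduction = 7 × €50 = €350, leaving €3,588.
Miguel (€159,801): Adoption Credit: income exceeds €70,000 by €89,801 → 180 increments × €50 = €9,000 ≥ base, so the credit is €0.
Difference: |€3,588 − €0| = €3,588.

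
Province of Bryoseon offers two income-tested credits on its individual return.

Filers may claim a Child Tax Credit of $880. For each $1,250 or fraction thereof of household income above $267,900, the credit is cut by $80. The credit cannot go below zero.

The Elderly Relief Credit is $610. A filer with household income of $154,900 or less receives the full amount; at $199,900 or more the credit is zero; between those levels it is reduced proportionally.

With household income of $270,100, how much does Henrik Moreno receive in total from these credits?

$720

Child Tax Credit: income exceeds $267,900 by $2,200, which is 2 full-or-partial $1,250 increments; reduction = 2 × $80 = $160, leaving $720.
Elderly Relief Credit: $270,100 is at or above $199,900, so the credit is $0.
Total: $720 + $0 = $720.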